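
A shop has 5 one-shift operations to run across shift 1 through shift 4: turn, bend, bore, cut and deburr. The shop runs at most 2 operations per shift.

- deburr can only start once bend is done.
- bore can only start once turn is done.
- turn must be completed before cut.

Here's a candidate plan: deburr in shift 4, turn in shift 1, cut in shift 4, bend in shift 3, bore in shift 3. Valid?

Valid

The shop runs at most 2 operations per shift — holds.
bore can only start once turn is done — holds.
deburr can only start once bend is done — holds.
turn must be completed before cut — holds.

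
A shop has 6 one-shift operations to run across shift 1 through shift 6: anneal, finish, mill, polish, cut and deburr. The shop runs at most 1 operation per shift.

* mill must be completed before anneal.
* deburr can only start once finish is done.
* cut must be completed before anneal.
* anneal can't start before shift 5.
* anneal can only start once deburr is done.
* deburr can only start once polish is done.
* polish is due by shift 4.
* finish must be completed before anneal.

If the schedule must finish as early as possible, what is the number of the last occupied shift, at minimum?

The precedence chain requires at least 3 distinct shifts.
With at most 1 per shift and 6 operations, at least 6 shifts are needed.
anneal can't be placed before shift 5, so the schedule must run through at least shift 5.
6 works (last occupied shift: shift 6): for example deburr=shift 3; finish=shift 2; anneal=shift 6; cut=shift 5; mill=shift 4; polish=shift 1.

6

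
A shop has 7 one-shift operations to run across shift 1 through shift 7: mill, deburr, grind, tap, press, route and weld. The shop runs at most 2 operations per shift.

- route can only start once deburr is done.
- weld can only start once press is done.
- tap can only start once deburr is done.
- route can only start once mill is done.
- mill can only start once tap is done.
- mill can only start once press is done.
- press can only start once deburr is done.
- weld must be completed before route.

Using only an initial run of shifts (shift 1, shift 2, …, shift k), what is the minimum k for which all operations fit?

4 shifts

The precedence chain requires at least 4 distinct shifts.
With at most 2 per shift and 7 operations, at least 4 shifts are needed.
4 works (last occupied shift: shift 4): for example mill in shift 3, press in shift 2, deburr in shift 1, tap in shift 2, weld in shift 3, grind in shift 1, route in shift 4.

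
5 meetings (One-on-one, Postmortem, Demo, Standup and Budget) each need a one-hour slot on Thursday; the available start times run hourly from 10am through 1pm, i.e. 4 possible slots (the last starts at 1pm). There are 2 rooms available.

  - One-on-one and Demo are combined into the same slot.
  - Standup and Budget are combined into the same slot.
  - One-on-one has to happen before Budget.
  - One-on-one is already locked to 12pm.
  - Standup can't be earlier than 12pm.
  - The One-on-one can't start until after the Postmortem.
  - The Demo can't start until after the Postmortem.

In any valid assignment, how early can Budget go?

1pm

Precedence pushes Budget to at least 1pm.
Budget at 1pm is achievable: One-on-one -> 12pm; Demo -> 12pm; Budget -> 1pm; Standup -> 1pm; Postmortem -> 10am.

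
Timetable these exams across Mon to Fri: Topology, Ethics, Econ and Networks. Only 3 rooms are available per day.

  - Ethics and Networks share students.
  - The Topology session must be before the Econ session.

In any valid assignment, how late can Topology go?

Thu

Downstream work caps Topology at Thu.
Topology at Thu is achievable: Econ=Fri; Topology=Thu; Networks=Tue; Ethics=Mon.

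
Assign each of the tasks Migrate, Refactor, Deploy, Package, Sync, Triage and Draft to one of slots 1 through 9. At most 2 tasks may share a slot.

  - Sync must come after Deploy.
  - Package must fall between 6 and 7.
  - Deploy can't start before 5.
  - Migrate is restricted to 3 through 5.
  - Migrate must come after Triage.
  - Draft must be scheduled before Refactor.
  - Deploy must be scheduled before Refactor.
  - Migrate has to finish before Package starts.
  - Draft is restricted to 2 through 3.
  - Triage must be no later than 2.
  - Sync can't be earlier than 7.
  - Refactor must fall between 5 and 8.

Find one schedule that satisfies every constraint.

Triage -> 1; Deploy -> 5; Sync -> 7; Package -> 6; Migrate -> 3; Refactor -> 6; Draft -> 2

Checking: Triage(1) before Migrate(3); Deploy(5) before Sync(7); Draft(2) before Refactor(6); Deploy(5) before Refactor(6); Migrate(3) before Package(6); Sync=7 in [7,9]; Package=6 in [6,7]; Refactor=6 in [5,8]; Deploy=5 in [5,9]; Triage=1 in [1,2]; Draft=2 in [2,3]; Migrate=3 in [3,5]; max 2 per slot (cap 2).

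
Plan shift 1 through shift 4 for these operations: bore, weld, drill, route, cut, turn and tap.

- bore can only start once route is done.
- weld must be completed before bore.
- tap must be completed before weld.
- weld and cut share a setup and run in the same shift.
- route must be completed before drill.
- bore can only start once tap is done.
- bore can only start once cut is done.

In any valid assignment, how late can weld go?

shift 3

Precedence pushes weld to at least shift 2; downstream work caps weld at shift 3.
weld at shift 3 is achievable: bore -> shift 4; drill -> shift 2; tap -> shift 1; route -> shift 1; weld -> shift 3; turn -> shift 1; cut -> shift 3.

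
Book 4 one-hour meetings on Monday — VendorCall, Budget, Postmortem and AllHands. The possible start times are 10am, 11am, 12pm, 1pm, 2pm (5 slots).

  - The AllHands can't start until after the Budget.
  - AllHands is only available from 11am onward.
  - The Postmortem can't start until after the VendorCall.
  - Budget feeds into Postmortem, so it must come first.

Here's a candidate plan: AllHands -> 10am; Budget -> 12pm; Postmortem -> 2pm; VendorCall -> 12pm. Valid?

Budget feeds into Postmortem, so it must come first — holds.
The AllHands can't start until after the Budget — violated.
The Postmortem can't start until after the VendorCall — holds.
AllHands is only available from 11am onward — violated.

Invalid. The AllHands can't start until after the Budget.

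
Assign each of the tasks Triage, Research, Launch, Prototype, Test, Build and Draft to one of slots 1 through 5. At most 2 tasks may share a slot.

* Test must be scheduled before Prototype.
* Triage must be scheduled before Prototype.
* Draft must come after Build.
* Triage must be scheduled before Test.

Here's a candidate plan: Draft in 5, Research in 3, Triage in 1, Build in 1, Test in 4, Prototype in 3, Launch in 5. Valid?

No — it violates: Test must be scheduled before Prototype

Triage must be scheduled before Prototype — holds.
At most 2 tasks may share a slot — holds.
Test must be scheduled before Prototype — violated.
Draft must come after Build — holds.
Triage must be scheduled before Test — holds.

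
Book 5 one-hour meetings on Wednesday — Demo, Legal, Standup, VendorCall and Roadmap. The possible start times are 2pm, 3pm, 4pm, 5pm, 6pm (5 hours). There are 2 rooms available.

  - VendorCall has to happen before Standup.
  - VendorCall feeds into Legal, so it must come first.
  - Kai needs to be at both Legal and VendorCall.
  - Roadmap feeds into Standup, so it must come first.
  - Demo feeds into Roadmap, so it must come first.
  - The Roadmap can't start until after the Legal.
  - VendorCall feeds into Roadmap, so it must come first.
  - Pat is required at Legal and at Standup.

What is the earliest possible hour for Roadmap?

4pm

Precedence pushes Roadmap to at least 4pm; downstream work caps Roadmap at 5pm.
Roadmap at 4pm is achievable: Roadmap=4pm; Demo=2pm; VendorCall=2pm; Legal=3pm; Standup=5pm.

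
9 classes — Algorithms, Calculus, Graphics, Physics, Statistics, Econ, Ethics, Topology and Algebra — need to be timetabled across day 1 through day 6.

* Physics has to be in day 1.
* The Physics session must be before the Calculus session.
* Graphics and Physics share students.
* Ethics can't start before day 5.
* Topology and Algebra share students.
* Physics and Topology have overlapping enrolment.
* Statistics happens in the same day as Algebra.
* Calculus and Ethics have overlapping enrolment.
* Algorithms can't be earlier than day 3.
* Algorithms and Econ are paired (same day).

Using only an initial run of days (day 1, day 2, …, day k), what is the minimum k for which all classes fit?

The precedence chain requires at least 2 distinct days.
Ethics can't be placed before day 5, so the schedule must run through at least day 5.
5 works (last occupied day: day 5): for example Algorithms=day 3; Algebra=day 1; Topology=day 2; Physics=day 1; Calculus=day 2; Statistics=day 1; Ethics=day 5; Graphics=day 2; Econ=day 3.

5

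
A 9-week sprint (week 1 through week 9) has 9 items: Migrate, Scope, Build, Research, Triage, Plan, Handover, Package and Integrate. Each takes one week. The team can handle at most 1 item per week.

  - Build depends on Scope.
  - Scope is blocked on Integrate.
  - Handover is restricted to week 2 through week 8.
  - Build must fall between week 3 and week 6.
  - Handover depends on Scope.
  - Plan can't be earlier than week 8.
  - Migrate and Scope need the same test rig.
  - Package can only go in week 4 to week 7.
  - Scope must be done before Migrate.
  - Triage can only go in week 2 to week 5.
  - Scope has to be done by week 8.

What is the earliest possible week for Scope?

week 2

Precedence pushes Scope to at least week 2; Scope's own window allows nothing later than week 8; downstream work caps Scope at week 5.
Scope at week 2 is achievable: Scope in week 2, Research in week 9, Integrate in week 1, Handover in week 6, Triage in week 4, Build in week 3, Package in week 5, Plan in week 8, Migrate in week 7.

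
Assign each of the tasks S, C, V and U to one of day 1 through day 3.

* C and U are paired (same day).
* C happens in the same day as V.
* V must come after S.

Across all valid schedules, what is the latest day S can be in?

Downstream work caps S at day 2.
S at day 2 is achievable: S -> day 2; C -> day 3; U -> day 3; V -> day 3.

day 2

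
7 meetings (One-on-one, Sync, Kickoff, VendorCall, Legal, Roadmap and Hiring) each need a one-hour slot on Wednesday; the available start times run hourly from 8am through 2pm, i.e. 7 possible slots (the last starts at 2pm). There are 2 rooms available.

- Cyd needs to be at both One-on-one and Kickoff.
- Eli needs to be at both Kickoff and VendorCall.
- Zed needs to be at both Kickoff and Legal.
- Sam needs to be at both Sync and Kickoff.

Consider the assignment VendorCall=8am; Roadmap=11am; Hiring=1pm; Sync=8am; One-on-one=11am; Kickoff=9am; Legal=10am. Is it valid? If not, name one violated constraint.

Sam needs to be at both Sync and Kickoff — holds.
Cyd needs to be at both One-on-one and Kickoff — holds.
Eli needs to be at both Kickoff and VendorCall — holds.
There are 2 rooms available — holds.
Zed needs to be at both Kickoff and Legal — holds.

Yes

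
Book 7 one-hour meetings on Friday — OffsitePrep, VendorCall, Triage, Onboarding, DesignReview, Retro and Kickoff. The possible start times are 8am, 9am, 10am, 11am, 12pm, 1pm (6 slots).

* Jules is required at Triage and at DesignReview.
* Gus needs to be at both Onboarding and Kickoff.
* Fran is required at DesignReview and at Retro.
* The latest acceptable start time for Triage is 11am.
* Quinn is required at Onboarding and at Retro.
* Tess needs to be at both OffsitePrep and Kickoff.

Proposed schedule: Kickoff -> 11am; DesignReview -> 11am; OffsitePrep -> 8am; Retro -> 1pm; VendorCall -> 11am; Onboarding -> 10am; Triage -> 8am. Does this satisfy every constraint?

Fran is required at DesignReview and at Retro — holds.
Jules is required at Triage and at DesignReview — holds.
The latest acceptable start time for Triage is 11am — holds.
Tess needs to be at both OffsitePrep and Kickoff — holds.
Gus needs to be at both Onboarding and Kickoff — holds.
Quinn is required at Onboarding and at Retro — holds.

Valid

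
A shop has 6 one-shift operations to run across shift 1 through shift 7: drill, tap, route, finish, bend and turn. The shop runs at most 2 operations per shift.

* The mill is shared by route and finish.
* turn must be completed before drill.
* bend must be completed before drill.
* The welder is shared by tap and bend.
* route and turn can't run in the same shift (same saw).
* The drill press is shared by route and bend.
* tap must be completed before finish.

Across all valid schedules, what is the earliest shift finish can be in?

Precedence pushes finish to at least shift 2.
finish at shift 2 is achievable: tap -> shift 1; drill -> shift 3; finish -> shift 2; bend -> shift 2; turn -> shift 1; route -> shift 3.

shift 2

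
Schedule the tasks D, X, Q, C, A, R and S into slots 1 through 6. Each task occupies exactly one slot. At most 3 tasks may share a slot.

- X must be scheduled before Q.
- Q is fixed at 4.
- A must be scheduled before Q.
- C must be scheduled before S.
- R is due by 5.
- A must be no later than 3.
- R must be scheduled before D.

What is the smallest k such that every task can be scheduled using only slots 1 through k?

The precedence chain requires at least 2 distinct slots.
With at most 3 per slot and 7 tasks, at least 3 slots are needed.
Q can't be placed before 4, so the schedule must run through at least slot 4.
4 works (last occupied slot: 4): for example C in 2; Q in 4; D in 2; A in 1; S in 3; R in 1; X in 1.

4 slots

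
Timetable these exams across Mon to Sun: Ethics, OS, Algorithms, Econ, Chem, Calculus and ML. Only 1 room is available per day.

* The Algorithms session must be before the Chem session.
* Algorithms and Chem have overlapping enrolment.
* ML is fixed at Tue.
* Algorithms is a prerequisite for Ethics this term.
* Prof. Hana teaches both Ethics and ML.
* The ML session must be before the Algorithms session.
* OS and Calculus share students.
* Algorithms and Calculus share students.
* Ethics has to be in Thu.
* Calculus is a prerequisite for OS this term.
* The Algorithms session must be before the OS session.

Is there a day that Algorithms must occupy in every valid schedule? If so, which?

ML is fixed at Tue and must come before Algorithms, so Algorithms is at least Wed.
Ethics is fixed at Thu and must come after Algorithms, so Algorithms is at most Wed.
So Algorithms must be Wed.

Wed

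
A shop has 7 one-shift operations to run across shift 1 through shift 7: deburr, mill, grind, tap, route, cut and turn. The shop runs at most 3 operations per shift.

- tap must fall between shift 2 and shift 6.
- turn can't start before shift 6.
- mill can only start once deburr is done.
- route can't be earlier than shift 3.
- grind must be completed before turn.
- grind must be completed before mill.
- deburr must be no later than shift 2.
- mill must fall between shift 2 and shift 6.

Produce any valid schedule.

mill in shift 2; cut in shift 1; grind in shift 1; tap in shift 2; turn in shift 6; route in shift 3; deburr in shift 1

Checking: grind(shift 1) before mill(shift 2); grind(shift 1) before turn(shift 6); deburr(shift 1) before mill(shift 2); tap=shift 2 in [shift 2,shift 6]; mill=shift 2 in [shift 2,shift 6]; turn=shift 6 in [shift 6,shift 7]; deburr=shift 1 in [shift 1,shift 2]; route=shift 3 in [shift 3,shift 7]; max 3 per shift (cap 3).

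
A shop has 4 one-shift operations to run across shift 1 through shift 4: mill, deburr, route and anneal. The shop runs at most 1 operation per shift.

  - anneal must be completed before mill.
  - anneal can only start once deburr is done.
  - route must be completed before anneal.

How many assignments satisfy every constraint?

Enumerating: anneal=shift 3, route=shift 2, mill=shift 4, deburr=shift 1 | deburr=shift 2; mill=shift 4; anneal=shift 3; route=shift 1.

2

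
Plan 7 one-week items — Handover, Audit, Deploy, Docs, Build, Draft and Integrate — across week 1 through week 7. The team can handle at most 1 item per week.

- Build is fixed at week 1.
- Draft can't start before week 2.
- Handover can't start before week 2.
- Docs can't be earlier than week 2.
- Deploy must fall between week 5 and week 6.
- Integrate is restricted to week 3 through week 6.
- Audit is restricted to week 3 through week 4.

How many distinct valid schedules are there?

Splitting on Audit: it can be week 3 (24), week 4 (24). Listing each branch's schedules as (Handover, Deploy, Docs, Build, Draft, Integrate) by week number:
Audit=week 3: (2,5,4,1,7,6) (2,5,6,1,7,4) (2,5,7,1,4,6) (2,5,7,1,6,4) (2,6,4,1,7,5) (2,6,5,1,7,4) (2,6,7,1,4,5) (2,6,7,1,5,4) (4,5,2,1,7,6) (4,5,7,1,2,6) (4,6,2,1,7,5) (4,6,7,1,2,5) (5,6,2,1,7,4) (5,6,7,1,2,4) (6,5,2,1,7,4) (6,5,7,1,2,4) (7,5,2,1,4,6) (7,5,2,1,6,4) (7,5,4,1,2,6) (7,5,6,1,2,4) (7,6,2,1,4,5) (7,6,2,1,5,4) (7,6,4,1,2,5) (7,6,5,1,2,4) — 24.
Audit=week 4: (2,5,3,1,7,6) (2,5,6,1,7,3) (2,5,7,1,3,6) (2,5,7,1,6,3) (2,6,3,1,7,5) (2,6,5,1,7,3) (2,6,7,1,3,5) (2,6,7,1,5,3) (3,5,2,1,7,6) (3,5,7,1,2,6) (3,6,2,1,7,5) (3,6,7,1,2,5) (5,6,2,1,7,3) (5,6,7,1,2,3) (6,5,2,1,7,3) (6,5,7,1,2,3) (7,5,2,1,3,6) (7,5,2,1,6,3) (7,5,3,1,2,6) (7,5,6,1,2,3) (7,6,2,1,3,5) (7,6,2,1,5,3) (7,6,3,1,2,5) (7,6,5,1,2,3) — 24.
Summing: 24 + 24 = 48.

48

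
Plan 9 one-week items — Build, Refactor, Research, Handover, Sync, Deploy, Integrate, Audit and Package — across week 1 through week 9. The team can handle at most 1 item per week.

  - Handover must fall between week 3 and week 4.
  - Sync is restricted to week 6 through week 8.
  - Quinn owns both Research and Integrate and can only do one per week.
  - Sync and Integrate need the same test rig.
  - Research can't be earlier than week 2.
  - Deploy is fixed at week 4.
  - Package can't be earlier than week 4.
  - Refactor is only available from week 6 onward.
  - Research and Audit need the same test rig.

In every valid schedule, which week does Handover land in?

Handover is available from week 3; Handover's own window allows nothing later than week 4.
So Handover is pinned to week 3.

week 3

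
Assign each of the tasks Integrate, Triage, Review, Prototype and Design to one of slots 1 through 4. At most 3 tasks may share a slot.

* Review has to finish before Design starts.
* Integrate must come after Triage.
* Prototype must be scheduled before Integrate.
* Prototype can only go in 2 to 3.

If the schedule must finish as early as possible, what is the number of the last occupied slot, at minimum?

3

The precedence chain requires at least 2 distinct slots.
With at most 3 per slot and 5 tasks, at least 2 slots are needed.
Propagating the time windows through the other constraints, Integrate can't land before 3, so the schedule must run through at least slot 3.
3 works (last occupied slot: 3): for example Integrate=3; Prototype=2; Triage=1; Design=2; Review=1.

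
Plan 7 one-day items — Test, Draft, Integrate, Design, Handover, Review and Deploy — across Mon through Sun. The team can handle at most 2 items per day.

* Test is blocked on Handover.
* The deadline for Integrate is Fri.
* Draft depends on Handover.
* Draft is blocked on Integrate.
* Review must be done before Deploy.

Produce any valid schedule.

Handover in Mon, Integrate in Mon, Design in Wed, Draft in Tue, Deploy in Thu, Test in Tue, Review in Wed

Checking: Handover(Mon) before Draft(Tue); Review(Wed) before Deploy(Thu); Integrate(Mon) before Draft(Tue); Handover(Mon) before Test(Tue); Integrate=Mon in [Mon,Fri]; max 2 per day (cap 2).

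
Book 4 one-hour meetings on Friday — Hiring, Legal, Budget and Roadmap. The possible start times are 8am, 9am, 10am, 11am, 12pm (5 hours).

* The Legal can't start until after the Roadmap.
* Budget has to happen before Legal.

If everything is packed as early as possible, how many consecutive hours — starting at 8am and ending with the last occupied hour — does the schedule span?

The precedence chain requires at least 2 distinct hours.
2 works (last occupied hour: 9am): for example Roadmap=8am, Legal=9am, Budget=8am, Hiring=8am.

2 hours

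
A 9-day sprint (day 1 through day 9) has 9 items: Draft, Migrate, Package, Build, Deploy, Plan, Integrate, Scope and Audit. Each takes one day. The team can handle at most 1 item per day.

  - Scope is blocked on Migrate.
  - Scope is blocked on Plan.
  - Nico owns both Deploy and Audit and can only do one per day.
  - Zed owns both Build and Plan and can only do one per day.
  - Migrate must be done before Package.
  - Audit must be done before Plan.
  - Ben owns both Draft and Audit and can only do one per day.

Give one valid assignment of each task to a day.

Plan=day 3, Integrate=day 9, Scope=day 4, Draft=day 6, Build=day 7, Audit=day 2, Package=day 5, Migrate=day 1, Deploy=day 8

Checking: Audit(day 2) before Plan(day 3); Migrate(day 1) before Package(day 5); Plan(day 3) before Scope(day 4); Migrate(day 1) before Scope(day 4); Draft(day 6) != Audit(day 2); Deploy(day 8) != Audit(day 2); Build(day 7) != Plan(day 3); max 1 per day (cap 1).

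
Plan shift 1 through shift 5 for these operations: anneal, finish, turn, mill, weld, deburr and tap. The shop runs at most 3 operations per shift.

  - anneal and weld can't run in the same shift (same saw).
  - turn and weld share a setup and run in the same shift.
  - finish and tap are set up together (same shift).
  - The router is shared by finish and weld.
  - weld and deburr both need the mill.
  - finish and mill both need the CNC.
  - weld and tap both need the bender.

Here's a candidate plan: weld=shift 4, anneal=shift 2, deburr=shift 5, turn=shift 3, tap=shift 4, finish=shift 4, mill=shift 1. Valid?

Invalid. The router is shared by finish and weld.

weld and tap both need the bender — violated.
finish and mill both need the CNC — holds.
anneal and weld can't run in the same shift (same saw) — holds.
The router is shared by finish and weld — violated.
turn and weld share a setup and run in the same shift — violated.
weld and deburr both need the mill — holds.
The shop runs at most 3 operations per shift — holds.
finish and tap are set up together (same shift) — holds.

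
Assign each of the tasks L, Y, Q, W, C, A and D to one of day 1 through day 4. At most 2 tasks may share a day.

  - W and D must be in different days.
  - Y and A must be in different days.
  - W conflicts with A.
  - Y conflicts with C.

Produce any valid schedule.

Y -> day 1, D -> day 4, Q -> day 2, W -> day 2, C -> day 3, L -> day 1, A -> day 3

Checking: Y(day 1) != C(day 3); W(day 2) != D(day 4); Y(day 1) != A(day 3); W(day 2) != A(day 3); max 2 per day (cap 2).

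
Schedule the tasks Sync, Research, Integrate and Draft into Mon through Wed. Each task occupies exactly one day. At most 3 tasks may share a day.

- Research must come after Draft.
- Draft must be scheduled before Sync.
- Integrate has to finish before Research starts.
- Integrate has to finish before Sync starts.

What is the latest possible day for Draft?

Downstream work caps Draft at Tue.
Draft at Tue is achievable: Research -> Wed, Sync -> Wed, Draft -> Tue, Integrate -> Mon.

Tue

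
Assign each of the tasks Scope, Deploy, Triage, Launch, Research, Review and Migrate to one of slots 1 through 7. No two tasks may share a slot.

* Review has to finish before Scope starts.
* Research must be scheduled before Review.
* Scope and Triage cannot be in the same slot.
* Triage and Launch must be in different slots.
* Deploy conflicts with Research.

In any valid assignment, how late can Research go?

5

Downstream work caps Research at 5.
Research at 5 is achievable: Research=5; Launch=3; Scope=7; Deploy=1; Triage=2; Review=6; Migrate=4.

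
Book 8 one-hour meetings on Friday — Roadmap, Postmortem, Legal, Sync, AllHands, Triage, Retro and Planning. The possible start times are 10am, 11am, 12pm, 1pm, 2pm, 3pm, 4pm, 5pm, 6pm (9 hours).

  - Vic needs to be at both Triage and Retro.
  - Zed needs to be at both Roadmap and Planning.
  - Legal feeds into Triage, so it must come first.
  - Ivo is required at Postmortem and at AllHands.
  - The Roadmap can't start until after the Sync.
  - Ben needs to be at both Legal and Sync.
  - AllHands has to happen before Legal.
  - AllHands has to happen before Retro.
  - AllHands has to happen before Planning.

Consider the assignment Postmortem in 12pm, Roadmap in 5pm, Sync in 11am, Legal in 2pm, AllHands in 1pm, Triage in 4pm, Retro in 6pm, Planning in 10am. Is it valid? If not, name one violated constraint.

Ivo is required at Postmortem and at AllHands — holds.
AllHands has to happen before Retro — holds.
The Roadmap can't start until after the Sync — holds.
Ben needs to be at both Legal and Sync — holds.
Legal feeds into Triage, so it must come first — holds.
AllHands has to happen before Legal — holds.
AllHands has to happen before Planning — violated.
Zed needs to be at both Roadmap and Planning — holds.
Vic needs to be at both Triage and Retro — holds.

No. AllHands has to happen before Planning is not satisfied.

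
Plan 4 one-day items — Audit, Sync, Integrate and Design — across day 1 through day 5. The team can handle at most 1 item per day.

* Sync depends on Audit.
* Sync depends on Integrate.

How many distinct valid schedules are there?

Splitting on Audit: it can be day 1 (12), day 2 (12), day 3 (10), day 4 (6). Listing each branch's schedules as (Sync, Integrate, Design) by day number:
Audit=day 1: (3,2,4) (3,2,5) (4,2,3) (4,2,5) (4,3,2) (4,3,5) (5,2,3) (5,2,4) (5,3,2) (5,3,4) (5,4,2) (5,4,3) — 12.
Audit=day 2: (3,1,4) (3,1,5) (4,1,3) (4,1,5) (4,3,1) (4,3,5) (5,1,3) (5,1,4) (5,3,1) (5,3,4) (5,4,1) (5,4,3) — 12.
Audit=day 3: (4,1,2) (4,1,5) (4,2,1) (4,2,5) (5,1,2) (5,1,4) (5,2,1) (5,2,4) (5,4,1) (5,4,2) — 10.
Audit=day 4: (5,1,2) (5,1,3) (5,2,1) (5,2,3) (5,3,1) (5,3,2) — 6.
Summing: 12 + 12 + 10 + 6 = 40.

40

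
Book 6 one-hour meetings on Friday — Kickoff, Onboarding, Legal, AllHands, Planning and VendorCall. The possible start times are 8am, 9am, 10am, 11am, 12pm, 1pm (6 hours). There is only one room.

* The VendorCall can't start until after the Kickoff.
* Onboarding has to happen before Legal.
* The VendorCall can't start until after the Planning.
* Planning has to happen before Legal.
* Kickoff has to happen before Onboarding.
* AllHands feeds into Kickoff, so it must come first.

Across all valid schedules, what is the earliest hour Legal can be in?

Precedence pushes Legal to at least 11am.
Legal at 12pm is achievable: VendorCall=1pm; AllHands=8am; Onboarding=10am; Planning=11am; Legal=12pm; Kickoff=9am.
Nothing earlier works — the capacity limit rule out every hour before 12pm.

12pm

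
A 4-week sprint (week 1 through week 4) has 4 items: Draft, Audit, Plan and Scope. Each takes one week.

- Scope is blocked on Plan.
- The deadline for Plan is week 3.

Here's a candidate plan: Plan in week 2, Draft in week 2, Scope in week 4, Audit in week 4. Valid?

Scope is blocked on Plan — holds.
The deadline for Plan is week 3 — holds.

Yes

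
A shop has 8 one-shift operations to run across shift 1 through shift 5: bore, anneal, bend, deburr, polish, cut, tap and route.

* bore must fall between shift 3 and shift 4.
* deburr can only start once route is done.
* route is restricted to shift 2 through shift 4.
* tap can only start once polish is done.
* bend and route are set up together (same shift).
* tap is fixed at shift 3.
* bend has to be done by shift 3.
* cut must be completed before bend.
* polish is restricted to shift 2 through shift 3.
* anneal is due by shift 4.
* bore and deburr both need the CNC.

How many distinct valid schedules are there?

Splitting on bore: it can be shift 3 (24), shift 4 (16). Listing each branch's schedules as (anneal, bend, deburr, polish, cut, tap, route) by shift number:
bore=shift 3: (1,2,4,2,1,3,2) (1,2,5,2,1,3,2) (1,3,4,2,1,3,3) (1,3,4,2,2,3,3) (1,3,5,2,1,3,3) (1,3,5,2,2,3,3) (2,2,4,2,1,3,2) (2,2,5,2,1,3,2) (2,3,4,2,1,3,3) (2,3,4,2,2,3,3) (2,3,5,2,1,3,3) (2,3,5,2,2,3,3) (3,2,4,2,1,3,2) (3,2,5,2,1,3,2) (3,3,4,2,1,3,3) (3,3,4,2,2,3,3) (3,3,5,2,1,3,3) (3,3,5,2,2,3,3) (4,2,4,2,1,3,2) (4,2,5,2,1,3,2) (4,3,4,2,1,3,3) (4,3,4,2,2,3,3) (4,3,5,2,1,3,3) (4,3,5,2,2,3,3) — 24.
bore=shift 4: (1,2,3,2,1,3,2) (1,2,5,2,1,3,2) (1,3,5,2,1,3,3) (1,3,5,2,2,3,3) (2,2,3,2,1,3,2) (2,2,5,2,1,3,2) (2,3,5,2,1,3,3) (2,3,5,2,2,3,3) (3,2,3,2,1,3,2) (3,2,5,2,1,3,2) (3,3,5,2,1,3,3) (3,3,5,2,2,3,3) (4,2,3,2,1,3,2) (4,2,5,2,1,3,2) (4,3,5,2,1,3,3) (4,3,5,2,2,3,3) — 16.
Summing: 24 + 16 = 40.

40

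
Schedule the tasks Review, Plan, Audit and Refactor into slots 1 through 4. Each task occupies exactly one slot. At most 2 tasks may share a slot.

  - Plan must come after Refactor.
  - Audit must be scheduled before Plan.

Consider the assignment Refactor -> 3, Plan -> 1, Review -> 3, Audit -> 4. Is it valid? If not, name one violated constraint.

At most 2 tasks may share a slot — holds.
Audit must be scheduled before Plan — violated.
Plan must come after Refactor — violated.

No. Audit must be scheduled before Plan is not satisfied.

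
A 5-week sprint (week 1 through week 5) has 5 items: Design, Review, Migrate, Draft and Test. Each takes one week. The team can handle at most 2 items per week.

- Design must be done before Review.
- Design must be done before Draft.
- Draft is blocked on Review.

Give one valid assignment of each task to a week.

Migrate in week 1; Draft in week 3; Design in week 1; Test in week 2; Review in week 2

Checking: Design(week 1) before Draft(week 3); Review(week 2) before Draft(week 3); Design(week 1) before Review(week 2); max 2 per week (cap 2).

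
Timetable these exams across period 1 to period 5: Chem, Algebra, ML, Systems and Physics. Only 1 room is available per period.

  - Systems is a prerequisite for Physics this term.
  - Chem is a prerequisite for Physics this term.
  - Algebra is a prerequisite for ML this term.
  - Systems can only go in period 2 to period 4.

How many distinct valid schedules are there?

Splitting on Chem: it can be period 1 (6), period 2 (3), period 3 (3), period 4 (2). Listing each branch's schedules as (Algebra, ML, Systems, Physics) by period number:
Chem=period 1: (2,3,4,5) (2,4,3,5) (2,5,3,4) (3,4,2,5) (3,5,2,4) (4,5,2,3) — 6.
Chem=period 2: (1,3,4,5) (1,4,3,5) (1,5,3,4) — 3.
Chem=period 3: (1,2,4,5) (1,4,2,5) (1,5,2,4) — 3.
Chem=period 4: (1,2,3,5) (1,3,2,5) — 2.
Summing: 6 + 3 + 3 + 2 = 14.

14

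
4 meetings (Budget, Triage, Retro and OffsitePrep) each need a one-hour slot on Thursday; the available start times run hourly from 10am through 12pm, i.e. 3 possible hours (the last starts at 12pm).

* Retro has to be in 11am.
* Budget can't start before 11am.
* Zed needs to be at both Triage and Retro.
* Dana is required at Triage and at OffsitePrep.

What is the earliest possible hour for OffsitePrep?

10am

OffsitePrep at 10am is achievable: Triage in 12pm; Budget in 11am; Retro in 11am; OffsitePrep in 10am.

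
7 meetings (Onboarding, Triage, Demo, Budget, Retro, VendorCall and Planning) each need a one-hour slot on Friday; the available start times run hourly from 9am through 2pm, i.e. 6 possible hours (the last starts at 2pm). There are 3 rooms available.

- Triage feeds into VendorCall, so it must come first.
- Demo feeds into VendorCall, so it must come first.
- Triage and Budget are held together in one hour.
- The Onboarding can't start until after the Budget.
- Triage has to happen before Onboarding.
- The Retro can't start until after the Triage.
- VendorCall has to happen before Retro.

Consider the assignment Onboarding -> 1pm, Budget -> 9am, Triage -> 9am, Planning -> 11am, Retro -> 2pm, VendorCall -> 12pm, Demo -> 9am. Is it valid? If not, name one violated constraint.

Yes

There are 3 rooms available — holds.
Triage and Budget are held together in one hour — holds.
Triage has to happen before Onboarding — holds.
Triage feeds into VendorCall, so it must come first — holds.
The Onboarding can't start until after the Budget — holds.
The Retro can't start until after the Triage — holds.
VendorCall has to happen before Retro — holds.
Demo feeds into VendorCall, so it must come first — holds.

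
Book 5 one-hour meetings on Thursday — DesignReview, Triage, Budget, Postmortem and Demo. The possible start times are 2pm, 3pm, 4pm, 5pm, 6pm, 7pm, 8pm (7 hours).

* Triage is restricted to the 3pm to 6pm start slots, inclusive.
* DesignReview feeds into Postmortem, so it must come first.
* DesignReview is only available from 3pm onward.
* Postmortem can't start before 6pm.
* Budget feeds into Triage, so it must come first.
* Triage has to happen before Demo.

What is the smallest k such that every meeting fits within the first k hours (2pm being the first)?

5

The precedence chain requires at least 3 distinct hours.
Postmortem can't be placed before 6pm — that is hour 5 counting from 2pm — so the schedule must run through at least 5 hours.
5 works (last occupied hour: 6pm): for example Budget=2pm; Demo=4pm; DesignReview=3pm; Triage=3pm; Postmortem=6pm.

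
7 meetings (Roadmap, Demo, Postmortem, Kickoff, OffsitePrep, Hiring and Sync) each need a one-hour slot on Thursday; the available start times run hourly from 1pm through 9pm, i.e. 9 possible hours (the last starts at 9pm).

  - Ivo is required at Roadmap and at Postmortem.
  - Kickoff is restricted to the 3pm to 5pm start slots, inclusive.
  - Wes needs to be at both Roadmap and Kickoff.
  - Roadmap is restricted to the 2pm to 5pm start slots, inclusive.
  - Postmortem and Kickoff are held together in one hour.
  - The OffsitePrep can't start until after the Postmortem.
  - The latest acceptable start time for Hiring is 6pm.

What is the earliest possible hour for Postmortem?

Postmortem must be in the same hour as Kickoff, which can't be before 3pm, so Postmortem is at least 3pm; Postmortem must be in the same hour as Kickoff, which can't be after 5pm, so Postmortem is at most 5pm.
Postmortem at 3pm is achievable: OffsitePrep=4pm, Demo=1pm, Kickoff=3pm, Postmortem=3pm, Sync=1pm, Hiring=1pm, Roadmap=2pm.

3pm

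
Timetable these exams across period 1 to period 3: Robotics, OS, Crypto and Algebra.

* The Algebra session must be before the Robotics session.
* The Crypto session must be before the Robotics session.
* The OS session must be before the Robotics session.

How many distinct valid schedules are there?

Splitting on Robotics: it can be period 2 (1), period 3 (8). Listing each branch's schedules as (OS, Crypto, Algebra) by period number:
Robotics=period 2: (1,1,1) — 1.
Robotics=period 3: (1,1,1) (1,1,2) (1,2,1) (1,2,2) (2,1,1) (2,1,2) (2,2,1) (2,2,2) — 8.
Summing: 1 + 8 = 9.

9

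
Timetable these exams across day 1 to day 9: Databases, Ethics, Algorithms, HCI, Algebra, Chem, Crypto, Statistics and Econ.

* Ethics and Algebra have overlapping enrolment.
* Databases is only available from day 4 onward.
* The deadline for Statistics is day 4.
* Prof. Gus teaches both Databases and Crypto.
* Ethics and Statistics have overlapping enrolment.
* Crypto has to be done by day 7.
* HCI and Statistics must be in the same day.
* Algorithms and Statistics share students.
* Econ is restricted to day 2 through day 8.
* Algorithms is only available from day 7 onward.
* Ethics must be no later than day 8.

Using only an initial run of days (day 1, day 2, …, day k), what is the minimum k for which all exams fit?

Algorithms can't be placed before day 7, so the schedule must run through at least day 7.
7 works (last occupied day: day 7): for example Statistics=day 1, Algorithms=day 7, Crypto=day 1, Databases=day 4, Econ=day 2, HCI=day 1, Chem=day 1, Algebra=day 1, Ethics=day 2.

7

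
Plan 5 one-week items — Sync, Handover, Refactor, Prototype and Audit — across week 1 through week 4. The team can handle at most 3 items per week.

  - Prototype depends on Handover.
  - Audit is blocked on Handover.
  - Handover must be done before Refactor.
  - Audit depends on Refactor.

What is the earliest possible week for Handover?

Downstream work caps Handover at week 2.
Handover at week 1 is achievable: Audit=week 3, Sync=week 1, Refactor=week 2, Handover=week 1, Prototype=week 2.

week 1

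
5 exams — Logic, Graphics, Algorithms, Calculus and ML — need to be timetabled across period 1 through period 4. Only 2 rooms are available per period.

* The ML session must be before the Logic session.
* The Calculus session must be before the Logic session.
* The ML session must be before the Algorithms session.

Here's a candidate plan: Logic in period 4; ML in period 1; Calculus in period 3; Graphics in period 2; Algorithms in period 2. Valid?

The ML session must be before the Algorithms session — holds.
Only 2 rooms are available per period — holds.
The ML session must be before the Logic session — holds.
The Calculus session must be before the Logic session — holds.

Yes, all constraints hold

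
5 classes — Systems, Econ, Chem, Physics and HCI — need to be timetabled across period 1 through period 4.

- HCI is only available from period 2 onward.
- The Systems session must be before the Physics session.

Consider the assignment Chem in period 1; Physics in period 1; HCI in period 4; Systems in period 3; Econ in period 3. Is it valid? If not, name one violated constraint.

No — it violates: The Systems session must be before the Physics session

HCI is only available from period 2 onward — holds.
The Systems session must be before the Physics session — violated.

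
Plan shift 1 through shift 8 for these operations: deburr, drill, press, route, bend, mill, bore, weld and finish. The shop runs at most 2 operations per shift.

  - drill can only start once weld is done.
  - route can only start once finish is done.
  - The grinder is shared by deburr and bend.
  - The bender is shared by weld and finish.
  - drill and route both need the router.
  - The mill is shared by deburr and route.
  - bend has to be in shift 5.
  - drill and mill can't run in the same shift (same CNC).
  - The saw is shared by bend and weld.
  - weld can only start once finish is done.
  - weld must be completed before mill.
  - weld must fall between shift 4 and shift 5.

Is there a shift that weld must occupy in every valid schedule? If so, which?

weld's window is shift 4–shift 5.
bend is fixed at shift 5, and weld can't share a shift with bend.
So weld must be shift 4.

shift 4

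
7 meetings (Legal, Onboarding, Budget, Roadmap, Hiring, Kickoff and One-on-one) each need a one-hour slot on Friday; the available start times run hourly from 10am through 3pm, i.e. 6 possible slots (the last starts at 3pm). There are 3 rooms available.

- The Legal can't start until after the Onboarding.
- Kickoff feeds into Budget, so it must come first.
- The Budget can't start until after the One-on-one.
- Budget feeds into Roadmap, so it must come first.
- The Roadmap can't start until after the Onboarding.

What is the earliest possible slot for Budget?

11am

Precedence pushes Budget to at least 11am; downstream work caps Budget at 2pm.
Budget at 11am is achievable: Hiring -> 11am, Budget -> 11am, Kickoff -> 10am, Roadmap -> 12pm, Onboarding -> 10am, One-on-one -> 10am, Legal -> 11am.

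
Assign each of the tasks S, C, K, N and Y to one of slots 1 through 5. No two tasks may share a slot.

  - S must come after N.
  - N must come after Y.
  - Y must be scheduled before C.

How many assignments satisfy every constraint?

Splitting on S: it can be 3 (2), 4 (5), 5 (8). Listing each branch's schedules as (C, K, N, Y):
S=3: (4,5,2,1) (5,4,2,1) — 2.
S=4: (2,5,3,1) (3,5,2,1) (5,1,3,2) (5,2,3,1) (5,3,2,1) — 5.
S=5: (2,3,4,1) (2,4,3,1) (3,1,4,2) (3,2,4,1) (3,4,2,1) (4,1,3,2) (4,2,3,1) (4,3,2,1) — 8.
Summing: 2 + 5 + 8 = 15.

15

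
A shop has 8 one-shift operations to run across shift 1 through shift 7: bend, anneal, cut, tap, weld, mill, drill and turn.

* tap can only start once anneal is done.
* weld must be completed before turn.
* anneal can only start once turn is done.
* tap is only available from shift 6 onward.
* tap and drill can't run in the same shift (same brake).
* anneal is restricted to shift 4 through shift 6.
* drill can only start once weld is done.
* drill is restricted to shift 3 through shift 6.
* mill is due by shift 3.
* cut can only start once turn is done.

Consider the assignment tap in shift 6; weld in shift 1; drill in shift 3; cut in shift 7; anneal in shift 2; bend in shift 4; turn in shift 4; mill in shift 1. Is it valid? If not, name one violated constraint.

Invalid. anneal can only start once turn is done.

drill can only start once weld is done — holds.
mill is due by shift 3 — holds.
tap is only available from shift 6 onward — holds.
weld must be completed before turn — holds.
tap and drill can't run in the same shift (same brake) — holds.
drill is restricted to shift 3 through shift 6 — holds.
cut can only start once turn is done — holds.
anneal is restricted to shift 4 through shift 6 — violated.
tap can only start once anneal is done — holds.
anneal can only start once turn is done — violated.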